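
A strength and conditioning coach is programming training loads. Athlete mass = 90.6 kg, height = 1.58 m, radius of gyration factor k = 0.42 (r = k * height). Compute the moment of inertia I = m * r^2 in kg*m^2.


r = k * height = 0.42 * 1.58 = 0.6636 m
r^2 = 0.6636^2 = 0.440365
I = 90.6 * 0.440365 = 39.897 kg*m^2

39.897 kg*m^2


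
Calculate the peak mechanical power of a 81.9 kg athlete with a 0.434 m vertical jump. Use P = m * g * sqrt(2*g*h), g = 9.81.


First, sqrt(2gh) = sqrt(2 * 9.81 * 0.434)
= sqrt(8.51508) = 2.918061 m/s
Power = 81.9 * 9.81 * 2.918061 = 2344.48 W

2344.48 W


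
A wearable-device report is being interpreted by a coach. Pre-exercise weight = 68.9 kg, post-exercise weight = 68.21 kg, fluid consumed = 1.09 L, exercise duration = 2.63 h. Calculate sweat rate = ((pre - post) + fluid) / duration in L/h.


Weight loss = 68.9 - 68.21 = 0.69 kg (approx L)
Total sweat = 0.69 + 1.09 = 1.78 L
Sweat rate = 1.78 / 2.63 = 0.677 L/h

0.677 L/h


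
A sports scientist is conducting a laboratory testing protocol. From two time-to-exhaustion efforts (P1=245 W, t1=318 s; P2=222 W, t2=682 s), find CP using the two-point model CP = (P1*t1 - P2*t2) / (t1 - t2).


Work in trial 1 = 77910 J
Work in trial 2 = 151404 J
Delta work = -73494 J
Delta time = -364 s
CP = -73494 / -364 = 201.91 W

201.91 W


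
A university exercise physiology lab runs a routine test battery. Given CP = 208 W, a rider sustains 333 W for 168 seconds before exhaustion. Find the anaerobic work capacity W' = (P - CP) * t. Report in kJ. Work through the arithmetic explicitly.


Excess power = 333 - 208 = 125 W
Work above CP = 125 * 168 = 21000 J
W' = 21.0 kJ

21.0 kJ


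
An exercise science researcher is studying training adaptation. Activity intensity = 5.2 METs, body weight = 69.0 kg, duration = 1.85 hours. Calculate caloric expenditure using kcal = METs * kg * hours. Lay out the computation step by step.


kcal = 5.2 * 69.0 * 1.85
= 358.8 * 1.85
= 663.78 kcal

663.78 kcal


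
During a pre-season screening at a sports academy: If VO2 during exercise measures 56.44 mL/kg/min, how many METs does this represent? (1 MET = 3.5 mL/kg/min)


METs = VO2 / 3.5 = 56.44 / 3.5 = 16.13

16.13 METs


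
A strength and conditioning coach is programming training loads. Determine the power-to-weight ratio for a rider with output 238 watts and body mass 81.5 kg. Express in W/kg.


P/W = 238 / 81.5 = 2.92 W/kg

2.92 W/kg


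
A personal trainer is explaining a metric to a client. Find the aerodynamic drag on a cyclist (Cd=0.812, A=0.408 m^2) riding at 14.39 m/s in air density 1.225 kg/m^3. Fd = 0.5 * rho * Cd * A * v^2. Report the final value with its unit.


Fd = 0.5 * 1.225 * 0.812 * 0.408 * 14.39^2
= 0.5 * 1.225 * 0.812 * 0.408 * 207.0721
= 42.019 N

42.019 N


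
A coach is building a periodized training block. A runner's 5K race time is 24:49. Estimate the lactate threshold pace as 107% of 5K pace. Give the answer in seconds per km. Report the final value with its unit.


Total race time = 24*60 + 49 = 1489 seconds
5K pace = 1489 / 5 = 297.8 sec/km
LT pace = 297.8 * 1.07 = 318.65 sec/km

318.65 s/km


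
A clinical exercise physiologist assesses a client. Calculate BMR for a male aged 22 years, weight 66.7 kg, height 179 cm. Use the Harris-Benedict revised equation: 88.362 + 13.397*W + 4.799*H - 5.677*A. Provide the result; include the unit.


Substituting values:
W term = 13.397 * 66.7 = 893.5799
H term = 4.799 * 179 = 859.021
A term = 5.677 * 22 = 124.894
BMR = 1716.07 kcal/day

1716.07 kcal/day


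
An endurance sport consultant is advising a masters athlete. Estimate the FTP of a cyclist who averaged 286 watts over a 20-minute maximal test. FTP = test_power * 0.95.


FTP = 286 * 0.95 = 271.7 W

271.7 W


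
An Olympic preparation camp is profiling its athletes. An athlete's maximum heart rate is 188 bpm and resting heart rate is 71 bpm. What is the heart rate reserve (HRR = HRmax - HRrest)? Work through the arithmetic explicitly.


HRR = HRmax - HRrest
= 188 - 71
= 117 bpm

117 bpm


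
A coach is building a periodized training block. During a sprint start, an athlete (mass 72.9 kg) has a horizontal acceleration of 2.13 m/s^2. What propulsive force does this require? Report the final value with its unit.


Propulsive force = mass * acceleration
= 72.9 kg * 2.13 m/s^2
= 155.28 N

155.28 N


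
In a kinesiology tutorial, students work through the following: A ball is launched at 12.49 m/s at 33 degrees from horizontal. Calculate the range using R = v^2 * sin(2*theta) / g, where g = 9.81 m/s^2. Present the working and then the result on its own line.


sin(2 * 33) = sin(66) = 0.913545
v^2 = 12.49^2 = 156.0001
R = 156.0001 * 0.913545 / 9.81
= 14.527 m

14.527 m


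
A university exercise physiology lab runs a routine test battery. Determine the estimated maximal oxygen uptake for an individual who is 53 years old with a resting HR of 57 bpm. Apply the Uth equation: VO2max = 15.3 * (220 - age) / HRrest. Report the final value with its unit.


HRmax = 220 - 53 = 167
VO2max = 15.3 * (167 / 57)
= 15.3 * 2.9298
= 44.83 mL/kg/min

44.83 mL/kg/min


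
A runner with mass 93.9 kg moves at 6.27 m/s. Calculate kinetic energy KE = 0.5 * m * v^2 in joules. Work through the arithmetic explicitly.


v^2 = 6.27^2 = 39.3129
KE = 0.5 * 93.9 * 39.3129
= 1845.74 J

1845.74 J


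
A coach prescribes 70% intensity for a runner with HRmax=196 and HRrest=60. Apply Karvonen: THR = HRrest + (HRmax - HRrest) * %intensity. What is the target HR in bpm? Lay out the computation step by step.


Heart rate reserve = 196 - 60 = 136
Intensity fraction = 70 / 100 = 0.7
THR = 60 + 136 * 0.7 = 155.2 bpm

155.2 bpm


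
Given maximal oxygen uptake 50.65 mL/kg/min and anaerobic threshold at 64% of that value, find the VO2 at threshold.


Percentage as decimal = 0.64
VO2 at AT = 50.65 * 0.64 = 32.42 mL/kg/min

32.42 mL/kg/min


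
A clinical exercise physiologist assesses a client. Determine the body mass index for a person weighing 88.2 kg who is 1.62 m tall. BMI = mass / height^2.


BMI = mass / height^2
= 88.2 / 1.62^2
= 88.2 / 2.6244
= 33.61 kg/m^2

33.61 kg/m^2


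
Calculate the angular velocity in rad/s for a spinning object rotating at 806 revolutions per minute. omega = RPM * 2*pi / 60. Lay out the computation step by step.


omega = RPM * 2*pi / 60
= 806 * 6.28318531 / 60
= 84.404 rad/s

84.404 rad/s


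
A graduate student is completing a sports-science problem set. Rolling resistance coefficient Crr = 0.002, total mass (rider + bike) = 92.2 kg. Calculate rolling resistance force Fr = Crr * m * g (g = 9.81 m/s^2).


Fr = Crr * m * g
= 0.002 * 92.2 * 9.81
= 1.809 N

1.809 N


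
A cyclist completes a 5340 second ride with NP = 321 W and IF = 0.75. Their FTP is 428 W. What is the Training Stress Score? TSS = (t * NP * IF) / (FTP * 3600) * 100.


t * NP * IF = 5340 * 321 * 0.75 = 1285605.0
FTP * 3600 = 1540800
TSS = (1285605.0 / 1540800) * 100 = 83.44

83.44 TSS


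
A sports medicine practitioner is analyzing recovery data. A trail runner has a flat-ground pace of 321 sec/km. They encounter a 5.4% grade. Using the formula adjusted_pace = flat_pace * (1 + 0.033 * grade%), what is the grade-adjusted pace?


Grade factor = 1 + 0.033 * 5.4 = 1.1782
Adjusted = 321 * 1.1782 = 378.2 sec/km

378.2 s/km


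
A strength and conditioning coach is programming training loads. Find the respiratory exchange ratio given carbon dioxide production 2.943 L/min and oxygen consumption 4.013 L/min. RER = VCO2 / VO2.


VCO2 = 2.943 L/min
VO2 = 4.013 L/min
RER = 2.943 / 4.013 = 0.7334

0.7334


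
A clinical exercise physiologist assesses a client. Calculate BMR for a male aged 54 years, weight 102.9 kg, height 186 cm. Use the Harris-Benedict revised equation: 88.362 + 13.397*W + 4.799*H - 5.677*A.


Substituting values:
W term = 13.397 * 102.9 = 1378.5513
H term = 4.799 * 186 = 892.614
A term = 5.677 * 54 = 306.558
BMR = 2052.97 kcal/day

2052.97 kcal/day


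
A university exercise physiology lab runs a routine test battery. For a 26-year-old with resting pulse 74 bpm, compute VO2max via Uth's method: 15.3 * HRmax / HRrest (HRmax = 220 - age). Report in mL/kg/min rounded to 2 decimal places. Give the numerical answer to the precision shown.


Step 1: HRmax = 220 - 26 = 194 bpm
Step 2: Ratio = 194 / 74 = 2.6216
Step 3: VO2max = 15.3 * 2.6216 = 40.11 mL/kg/min

40.11 mL/kg/min


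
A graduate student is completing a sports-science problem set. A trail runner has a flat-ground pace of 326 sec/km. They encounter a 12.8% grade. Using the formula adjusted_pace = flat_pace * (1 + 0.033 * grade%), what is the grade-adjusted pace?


Grade factor = 1 + 0.033 * 12.8 = 1.4224
Adjusted = 326 * 1.4224 = 463.7 sec/km

463.7 s/km


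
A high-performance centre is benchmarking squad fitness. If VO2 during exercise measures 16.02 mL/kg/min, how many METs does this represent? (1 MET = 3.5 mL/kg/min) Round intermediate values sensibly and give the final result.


METs = VO2 / 3.5 = 16.02 / 3.5 = 4.58

4.58 METs


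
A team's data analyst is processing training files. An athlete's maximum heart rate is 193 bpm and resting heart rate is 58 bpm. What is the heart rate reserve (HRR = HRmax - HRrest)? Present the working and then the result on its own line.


HRR = HRmax - HRrest
= 193 - 58
= 135 bpm

135 bpm


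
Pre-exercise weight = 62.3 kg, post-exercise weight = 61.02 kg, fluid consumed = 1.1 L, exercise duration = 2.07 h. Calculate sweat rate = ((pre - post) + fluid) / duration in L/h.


Weight loss = 62.3 - 61.02 = 1.28 kg (approx L)
Total sweat = 1.28 + 1.1 = 2.38 L
Sweat rate = 2.38 / 2.07 = 1.15 L/h

1.15 L/h


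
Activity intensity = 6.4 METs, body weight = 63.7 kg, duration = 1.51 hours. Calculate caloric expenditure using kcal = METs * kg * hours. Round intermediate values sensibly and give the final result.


kcal = 6.4 * 63.7 * 1.51
= 407.68 * 1.51
= 615.6 kcal

615.6 kcal


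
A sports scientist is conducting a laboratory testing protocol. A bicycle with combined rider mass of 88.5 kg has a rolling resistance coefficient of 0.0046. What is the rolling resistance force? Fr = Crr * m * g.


Fr = 0.0046 * 88.5 * 9.81
= 0.4071 * 9.81
= 3.994 N

3.994 N


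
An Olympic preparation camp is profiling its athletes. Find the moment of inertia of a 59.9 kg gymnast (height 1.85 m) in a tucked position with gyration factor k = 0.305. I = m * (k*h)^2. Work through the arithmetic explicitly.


Radius of gyration = 0.305 * 1.85 = 0.56425 m
I = 59.9 * 0.56425^2
= 59.9 * 0.318378
= 19.071 kg*m^2

19.071 kg*m^2


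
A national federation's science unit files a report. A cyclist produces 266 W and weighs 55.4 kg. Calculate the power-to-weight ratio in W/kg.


P/W = power / mass
= 266 / 55.4
= 4.801 W/kg

4.801 W/kg


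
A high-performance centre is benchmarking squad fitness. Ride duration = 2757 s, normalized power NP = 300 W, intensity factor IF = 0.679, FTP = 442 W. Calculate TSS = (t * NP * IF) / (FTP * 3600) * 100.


Numerator = 2757 * 300 * 0.679 = 561600.9
Denominator = 442 * 3600 = 1591200
TSS = 561600.9 / 1591200 * 100
= 35.29

35.29 TSS


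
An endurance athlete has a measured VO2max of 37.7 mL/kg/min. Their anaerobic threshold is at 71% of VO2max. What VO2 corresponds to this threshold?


Anaerobic threshold VO2 = VO2max * 71%
= 37.7 * 0.71
= 26.77 mL/kg/min

26.77 mL/kg/min


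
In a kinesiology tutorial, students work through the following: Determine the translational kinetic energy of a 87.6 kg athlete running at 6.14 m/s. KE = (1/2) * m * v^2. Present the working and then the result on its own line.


KE = 0.5 * m * v^2
= 0.5 * 87.6 * 6.14^2
= 0.5 * 87.6 * 37.6996
= 1651.24 J

1651.24 J


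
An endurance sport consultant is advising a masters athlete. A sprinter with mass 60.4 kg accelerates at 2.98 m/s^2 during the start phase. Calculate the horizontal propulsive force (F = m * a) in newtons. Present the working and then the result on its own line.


F = m * a
= 60.4 * 2.98
= 179.99 N

179.99 N


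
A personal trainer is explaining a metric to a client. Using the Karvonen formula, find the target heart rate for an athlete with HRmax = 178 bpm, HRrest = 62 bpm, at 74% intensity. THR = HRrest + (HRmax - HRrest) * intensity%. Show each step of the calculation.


HRR = 178 - 62 = 116
THR = 62 + 116 * 0.74
= 62 + 85.84
= 147.84 bpm

147.84 bpm


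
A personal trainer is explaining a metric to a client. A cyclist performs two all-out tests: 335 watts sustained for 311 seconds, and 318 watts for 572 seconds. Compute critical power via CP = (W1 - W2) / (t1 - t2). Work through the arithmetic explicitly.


W1 = P1 * t1 = 335 * 311 = 104185 J
W2 = P2 * t2 = 318 * 572 = 181896 J
CP = (104185 - 181896) / (311 - 572)
= 297.74 W

297.74 W


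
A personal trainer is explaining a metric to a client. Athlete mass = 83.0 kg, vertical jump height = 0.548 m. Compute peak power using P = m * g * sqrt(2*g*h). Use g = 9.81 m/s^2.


sqrt(2 * 9.81 * 0.548) = sqrt(10.75176) = 3.278988 m/s
P = 83.0 * 9.81 * 3.278988
= 2669.85 W

2669.85 W


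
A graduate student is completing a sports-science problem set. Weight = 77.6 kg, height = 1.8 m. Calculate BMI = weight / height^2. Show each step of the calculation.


height^2 = 1.8^2 = 3.24
BMI = 77.6 / 3.24 = 23.95 kg/m^2

23.95 kg/m^2


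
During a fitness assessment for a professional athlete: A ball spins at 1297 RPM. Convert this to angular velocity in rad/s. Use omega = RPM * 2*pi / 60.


omega = 1297 * 2 * pi / 60
= 1297 * 6.28318531 / 60
= 8149.291 / 60
= 135.822 rad/s

135.822 rad/s


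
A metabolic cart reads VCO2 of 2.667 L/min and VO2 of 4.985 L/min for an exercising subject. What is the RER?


RER = VCO2 / VO2 = 2.667 / 4.985 = 0.535

0.535


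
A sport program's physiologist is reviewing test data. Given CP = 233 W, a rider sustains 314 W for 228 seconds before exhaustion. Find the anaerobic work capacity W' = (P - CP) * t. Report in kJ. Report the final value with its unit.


Excess power = 314 - 233 = 81 W
Work above CP = 81 * 228 = 18468 J
W' = 18.468 kJ

18.468 kJ


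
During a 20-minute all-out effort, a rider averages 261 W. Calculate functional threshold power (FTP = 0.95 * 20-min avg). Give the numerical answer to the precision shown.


FTP = 0.95 * 261
= 247.95 W

247.95 W


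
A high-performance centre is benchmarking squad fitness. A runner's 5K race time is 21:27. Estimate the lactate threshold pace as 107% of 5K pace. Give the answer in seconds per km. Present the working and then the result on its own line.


Total race time = 21*60 + 27 = 1287 seconds
5K pace = 1287 / 5 = 257.4 sec/km
LT pace = 257.4 * 1.07 = 275.42 sec/km

275.42 s/km


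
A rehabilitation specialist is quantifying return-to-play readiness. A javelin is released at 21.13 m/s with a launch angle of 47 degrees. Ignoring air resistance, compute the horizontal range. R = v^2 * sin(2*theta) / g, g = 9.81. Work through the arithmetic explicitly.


Launch speed squared = 446.4769
sin(2 * 47 deg) = 0.997564
Range = 446.4769 * 0.997564 / 9.81
= 45.402 m

45.402 m


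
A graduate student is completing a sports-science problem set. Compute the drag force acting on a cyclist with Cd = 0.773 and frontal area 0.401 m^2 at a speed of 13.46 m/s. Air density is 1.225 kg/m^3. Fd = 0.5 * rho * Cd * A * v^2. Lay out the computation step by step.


Step 1: v^2 = 181.1716
Step 2: Fd = 0.5 * 1.225 * 0.773 * 0.401 * 181.1716
= 34.397 N

34.397 N


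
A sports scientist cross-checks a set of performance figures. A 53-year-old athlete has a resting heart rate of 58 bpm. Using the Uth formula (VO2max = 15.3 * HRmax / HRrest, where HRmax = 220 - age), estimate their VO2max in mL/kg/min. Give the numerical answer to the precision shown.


HRmax = 220 - 53 = 167 bpm
Ratio = HRmax / HRrest = 167 / 58 = 2.8793
VO2max = 15.3 * 2.8793 = 44.05 mL/kg/min

44.05 mL/kg/min


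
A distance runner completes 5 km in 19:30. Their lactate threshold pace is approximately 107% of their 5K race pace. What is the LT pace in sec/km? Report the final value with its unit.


Convert to seconds: 19 min 30 s = 1170 s
Pace per km = 1170 / 5 = 234.0 s/km
LT pace = 234.0 * 1.07 = 250.38 s/km

250.38 s/km


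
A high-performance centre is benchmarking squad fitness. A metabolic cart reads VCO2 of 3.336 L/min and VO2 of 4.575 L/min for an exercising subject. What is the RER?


RER = VCO2 / VO2 = 3.336 / 4.575 = 0.7292

0.7292


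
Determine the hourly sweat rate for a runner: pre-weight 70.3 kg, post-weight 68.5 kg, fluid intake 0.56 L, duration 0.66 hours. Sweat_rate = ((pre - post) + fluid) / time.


Mass lost = 70.3 - 68.5 = 1.8 kg
Add fluid consumed: 1.8 + 0.56 = 2.36 L total sweat
Sweat rate = 2.36 / 0.66 = 3.576 L/h

3.576 L/h


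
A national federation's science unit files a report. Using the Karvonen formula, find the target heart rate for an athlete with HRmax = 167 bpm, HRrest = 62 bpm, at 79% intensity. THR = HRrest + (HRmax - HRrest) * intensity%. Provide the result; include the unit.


HRR = 167 - 62 = 105
THR = 62 + 105 * 0.79
= 62 + 82.95
= 144.95 bpm

144.95 bpm


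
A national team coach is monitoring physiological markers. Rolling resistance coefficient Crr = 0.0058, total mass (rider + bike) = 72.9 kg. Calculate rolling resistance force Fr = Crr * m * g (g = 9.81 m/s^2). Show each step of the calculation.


Fr = Crr * m * g
= 0.0058 * 72.9 * 9.81
= 4.148 N

4.148 N


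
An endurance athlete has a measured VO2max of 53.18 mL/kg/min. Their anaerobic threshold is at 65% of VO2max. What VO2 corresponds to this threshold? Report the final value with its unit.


Anaerobic threshold VO2 = VO2max * 65%
= 53.18 * 0.65
= 34.57 mL/kg/min

34.57 mL/kg/min


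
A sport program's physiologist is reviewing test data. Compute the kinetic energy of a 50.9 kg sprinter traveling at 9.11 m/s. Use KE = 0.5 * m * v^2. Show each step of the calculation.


Velocity squared = 82.9921
KE = 0.5 * 50.9 * 82.9921 = 2112.15 J

2112.15 J


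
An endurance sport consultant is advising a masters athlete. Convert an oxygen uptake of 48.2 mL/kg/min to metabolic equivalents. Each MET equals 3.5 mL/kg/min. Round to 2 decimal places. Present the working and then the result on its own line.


One MET = 3.5 mL/kg/min
Number of METs = 48.2 / 3.5
= 13.77 METs

13.77 METs


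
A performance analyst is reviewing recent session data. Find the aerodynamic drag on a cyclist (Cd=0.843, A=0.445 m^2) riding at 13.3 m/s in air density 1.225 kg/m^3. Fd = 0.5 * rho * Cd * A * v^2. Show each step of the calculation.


Fd = 0.5 * 1.225 * 0.843 * 0.445 * 13.3^2
= 0.5 * 1.225 * 0.843 * 0.445 * 176.89
= 40.644 N

40.644 N


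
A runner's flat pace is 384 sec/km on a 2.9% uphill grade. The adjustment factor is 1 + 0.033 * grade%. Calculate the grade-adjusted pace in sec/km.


Factor = 1 + 0.033 * 2.9 = 1.0957
Adjusted pace = 384 * 1.0957
= 420.75 sec/km

420.75 s/km


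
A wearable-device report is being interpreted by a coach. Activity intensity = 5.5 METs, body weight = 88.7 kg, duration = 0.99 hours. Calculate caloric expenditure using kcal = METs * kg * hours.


kcal = 5.5 * 88.7 * 0.99
= 487.85 * 0.99
= 482.97 kcal

482.97 kcal


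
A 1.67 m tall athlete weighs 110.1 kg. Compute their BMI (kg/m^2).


height^2 = 2.7889 m^2
BMI = 110.1 / 2.7889 = 39.48 kg/m^2

39.48 kg/m^2


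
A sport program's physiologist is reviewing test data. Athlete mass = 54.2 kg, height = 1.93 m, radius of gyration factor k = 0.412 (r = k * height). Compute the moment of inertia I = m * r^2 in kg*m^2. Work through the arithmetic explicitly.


r = k * height = 0.412 * 1.93 = 0.79516 m
r^2 = 0.79516^2 = 0.632279
I = 54.2 * 0.632279 = 34.27 kg*m^2

34.27 kg*m^2


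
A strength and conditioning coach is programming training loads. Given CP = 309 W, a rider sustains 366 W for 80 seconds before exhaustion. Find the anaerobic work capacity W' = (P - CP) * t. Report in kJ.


Excess power = 366 - 309 = 57 W
Work above CP = 57 * 80 = 4560 J
W' = 4.56 kJ

4.56 kJ


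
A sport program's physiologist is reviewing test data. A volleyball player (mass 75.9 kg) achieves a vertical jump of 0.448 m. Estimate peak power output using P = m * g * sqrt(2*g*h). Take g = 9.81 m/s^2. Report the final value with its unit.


2 * g * h = 2 * 9.81 * 0.448 = 8.78976
sqrt(8.78976) = 2.964753 m/s
P = 75.9 * 9.81 * 2.964753 = 2207.49 W

2207.49 W


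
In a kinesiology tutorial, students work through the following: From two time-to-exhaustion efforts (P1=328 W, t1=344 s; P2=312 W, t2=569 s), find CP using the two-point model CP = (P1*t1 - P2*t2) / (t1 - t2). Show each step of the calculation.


Work in trial 1 = 112832 J
Work in trial 2 = 177528 J
Delta work = -64696 J
Delta time = -225 s
CP = -64696 / -225 = 287.54 W

287.54 W


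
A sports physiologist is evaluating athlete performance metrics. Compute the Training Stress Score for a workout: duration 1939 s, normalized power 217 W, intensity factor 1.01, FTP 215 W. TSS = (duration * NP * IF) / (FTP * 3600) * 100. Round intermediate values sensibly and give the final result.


Product = 1939 * 217 * 1.01 = 424970.63
Base = 215 * 3600 = 774000
TSS = 424970.63 / 774000 * 100 = 54.91

54.91 TSS


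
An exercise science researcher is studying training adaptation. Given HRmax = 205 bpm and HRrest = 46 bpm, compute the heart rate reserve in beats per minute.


Heart rate reserve = maximum HR minus resting HR
HRR = 205 - 46 = 159 bpm

159 bpm


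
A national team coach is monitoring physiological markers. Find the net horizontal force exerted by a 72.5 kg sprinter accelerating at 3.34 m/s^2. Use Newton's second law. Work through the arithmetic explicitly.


Newton's second law: F = m * a
F = 72.5 * 3.34 = 242.15 N

242.15 N


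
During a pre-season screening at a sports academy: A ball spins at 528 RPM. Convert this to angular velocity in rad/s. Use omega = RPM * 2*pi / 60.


omega = 528 * 2 * pi / 60
= 528 * 6.28318531 / 60
= 3317.522 / 60
= 55.292 rad/s

55.292 rad/s


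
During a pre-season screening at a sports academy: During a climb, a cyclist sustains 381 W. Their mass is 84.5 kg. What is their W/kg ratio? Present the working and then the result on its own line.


Power-to-weight = 381 W / 84.5 kg
= 4.509 W/kg

4.509 W/kg


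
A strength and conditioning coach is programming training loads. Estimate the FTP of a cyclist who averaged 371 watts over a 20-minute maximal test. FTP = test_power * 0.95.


FTP = 371 * 0.95 = 352.45 W

352.45 W


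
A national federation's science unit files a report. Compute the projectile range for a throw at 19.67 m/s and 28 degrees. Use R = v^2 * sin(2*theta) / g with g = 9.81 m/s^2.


Two times the angle = 56 degrees
sin(56) = 0.829038
R = 386.9089 * 0.829038 / 9.81 = 32.697 m

32.697 m


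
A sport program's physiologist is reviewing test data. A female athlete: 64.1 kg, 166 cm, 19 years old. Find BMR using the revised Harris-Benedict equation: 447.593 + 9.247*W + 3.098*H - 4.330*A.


Intercept = 447.593
Weight contribution = 9.247 * 64.1 = 592.7327
Height contribution = 3.098 * 166 = 514.268
Age contribution = 4.33 * 19 = 82.27
BMR = 447.593 + 592.7327 + 514.268 - 82.27
= 1472.32 kcal/day

1472.32 kcal/day


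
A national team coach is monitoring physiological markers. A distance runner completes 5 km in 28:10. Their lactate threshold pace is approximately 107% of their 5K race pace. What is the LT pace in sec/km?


Convert to seconds: 28 min 10 s = 1690 s
Pace per km = 1690 / 5 = 338.0 s/km
LT pace = 338.0 * 1.07 = 361.66 s/km

361.66 s/km


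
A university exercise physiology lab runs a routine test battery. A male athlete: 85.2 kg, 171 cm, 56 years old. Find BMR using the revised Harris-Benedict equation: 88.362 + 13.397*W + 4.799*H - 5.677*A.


Intercept = 88.362
Weight contribution = 13.397 * 85.2 = 1141.4244
Height contribution = 4.799 * 171 = 820.629
Age contribution = 5.677 * 56 = 317.912
BMR = 88.362 + 1141.4244 + 820.629 - 317.912
= 1732.5 kcal/day

1732.5 kcal/day


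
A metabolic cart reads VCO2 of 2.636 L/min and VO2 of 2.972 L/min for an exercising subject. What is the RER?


RER = VCO2 / VO2 = 2.636 / 2.972 = 0.8869

0.8869


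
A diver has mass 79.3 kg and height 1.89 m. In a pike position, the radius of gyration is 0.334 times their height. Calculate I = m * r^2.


r = 0.334 * 1.89 = 0.63126 m
I = m * r^2 = 79.3 * 0.398489 = 31.6 kg*m^2

31.6 kg*m^2


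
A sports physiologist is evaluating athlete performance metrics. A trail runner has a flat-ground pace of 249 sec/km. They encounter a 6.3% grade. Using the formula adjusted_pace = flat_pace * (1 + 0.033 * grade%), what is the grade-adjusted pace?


Grade factor = 1 + 0.033 * 6.3 = 1.2079
Adjusted = 249 * 1.2079 = 300.77 sec/km

300.77 s/km


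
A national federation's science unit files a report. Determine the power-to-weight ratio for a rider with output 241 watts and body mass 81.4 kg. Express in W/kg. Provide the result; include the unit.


P/W = 241 / 81.4 = 2.961 W/kg

2.961 W/kg


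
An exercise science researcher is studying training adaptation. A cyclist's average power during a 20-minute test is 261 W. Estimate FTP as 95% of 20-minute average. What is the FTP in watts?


FTP = 20-min power * 0.95
= 261 * 0.95
= 247.95 W

247.95 W


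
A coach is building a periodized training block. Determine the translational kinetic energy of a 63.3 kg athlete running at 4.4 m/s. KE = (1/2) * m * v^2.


KE = 0.5 * m * v^2
= 0.5 * 63.3 * 4.4^2
= 0.5 * 63.3 * 19.36
= 612.74 J

612.74 J


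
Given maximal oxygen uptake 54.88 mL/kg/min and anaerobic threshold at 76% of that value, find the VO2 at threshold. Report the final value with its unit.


Percentage as decimal = 0.76
VO2 at AT = 54.88 * 0.76 = 41.71 mL/kg/min

41.71 mL/kg/min


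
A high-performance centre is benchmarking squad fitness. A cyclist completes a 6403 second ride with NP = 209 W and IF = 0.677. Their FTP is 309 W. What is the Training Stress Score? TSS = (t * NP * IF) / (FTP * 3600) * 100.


t * NP * IF = 6403 * 209 * 0.677 = 905979.679
FTP * 3600 = 1112400
TSS = (905979.679 / 1112400) * 100 = 81.44

81.44 TSS


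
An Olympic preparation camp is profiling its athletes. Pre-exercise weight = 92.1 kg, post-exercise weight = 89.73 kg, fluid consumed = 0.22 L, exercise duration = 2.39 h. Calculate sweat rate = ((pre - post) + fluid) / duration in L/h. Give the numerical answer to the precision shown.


Weight loss = 92.1 - 89.73 = 2.37 kg (approx L)
Total sweat = 2.37 + 0.22 = 2.59 L
Sweat rate = 2.59 / 2.39 = 1.084 L/h

1.084 L/h


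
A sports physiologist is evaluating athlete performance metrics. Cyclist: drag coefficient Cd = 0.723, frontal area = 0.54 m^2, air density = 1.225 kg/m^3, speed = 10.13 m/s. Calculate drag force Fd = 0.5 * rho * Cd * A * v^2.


v^2 = 10.13^2 = 102.6169
Fd = 0.5 * 1.225 * 0.723 * 0.54 * 102.6169
= 24.539 N

24.539 N


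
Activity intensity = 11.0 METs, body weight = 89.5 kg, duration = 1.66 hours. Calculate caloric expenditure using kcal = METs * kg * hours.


kcal = 11.0 * 89.5 * 1.66
= 984.5 * 1.66
= 1634.27 kcal

1634.27 kcal


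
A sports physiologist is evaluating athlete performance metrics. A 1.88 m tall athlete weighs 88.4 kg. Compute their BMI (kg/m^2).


height^2 = 3.5344 m^2
BMI = 88.4 / 3.5344 = 25.01 kg/m^2

25.01 kg/m^2


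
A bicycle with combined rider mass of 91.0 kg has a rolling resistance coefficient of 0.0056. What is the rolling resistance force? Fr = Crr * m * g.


Fr = 0.0056 * 91.0 * 9.81
= 0.5096 * 9.81
= 4.999 N

4.999 N


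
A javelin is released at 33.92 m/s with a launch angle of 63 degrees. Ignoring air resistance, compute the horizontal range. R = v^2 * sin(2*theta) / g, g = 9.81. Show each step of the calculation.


Launch speed squared = 1150.5664
sin(2 * 63 deg) = 0.809017
Range = 1150.5664 * 0.809017 / 9.81
= 94.886 m

94.886 m


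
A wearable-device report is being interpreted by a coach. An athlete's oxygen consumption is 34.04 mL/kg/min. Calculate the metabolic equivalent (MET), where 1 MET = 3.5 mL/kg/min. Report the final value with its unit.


MET = VO2 / 3.5
= 34.04 / 3.5
= 9.73 METs

9.73 METs


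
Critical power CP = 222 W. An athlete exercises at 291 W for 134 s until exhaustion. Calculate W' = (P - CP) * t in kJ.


P - CP = 291 - 222 = 69 W
W' = 69 * 134 = 9246 J
= 9246 / 1000 = 9.246 kJ

9.246 kJ


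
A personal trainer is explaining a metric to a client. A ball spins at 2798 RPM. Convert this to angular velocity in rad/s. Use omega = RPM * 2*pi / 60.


omega = 2798 * 2 * pi / 60
= 2798 * 6.28318531 / 60
= 17580.352 / 60
= 293.006 rad/s

293.006 rad/s


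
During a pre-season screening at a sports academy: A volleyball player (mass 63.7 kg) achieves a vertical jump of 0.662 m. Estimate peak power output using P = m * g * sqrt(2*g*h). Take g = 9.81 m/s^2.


2 * g * h = 2 * 9.81 * 0.662 = 12.98844
sqrt(12.98844) = 3.603948 m/s
P = 63.7 * 9.81 * 3.603948 = 2252.1 W

2252.1 W


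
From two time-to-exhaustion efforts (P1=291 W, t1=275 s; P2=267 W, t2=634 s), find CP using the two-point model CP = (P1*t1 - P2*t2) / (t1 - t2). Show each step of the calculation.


Work in trial 1 = 80025 J
Work in trial 2 = 169278 J
Delta work = -89253 J
Delta time = -359 s
CP = -89253 / -359 = 248.62 W

248.62 W


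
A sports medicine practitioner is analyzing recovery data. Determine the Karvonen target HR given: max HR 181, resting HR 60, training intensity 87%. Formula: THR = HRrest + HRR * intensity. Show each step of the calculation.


HRR = HRmax - HRrest = 181 - 60 = 121
THR = 60 + 121 * 0.87
= 165.27 bpm

165.27 bpm


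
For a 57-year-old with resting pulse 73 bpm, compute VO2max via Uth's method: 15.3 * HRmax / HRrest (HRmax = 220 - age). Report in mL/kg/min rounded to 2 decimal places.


Step 1: HRmax = 220 - 57 = 163 bpm
Step 2: Ratio = 163 / 73 = 2.2329
Step 3: VO2max = 15.3 * 2.2329 = 34.16 mL/kg/min

34.16 mL/kg/min


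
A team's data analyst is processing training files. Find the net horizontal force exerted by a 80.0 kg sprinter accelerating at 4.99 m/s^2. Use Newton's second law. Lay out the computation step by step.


Newton's second law: F = m * a
F = 80.0 * 4.99 = 399.2 N

399.2 N


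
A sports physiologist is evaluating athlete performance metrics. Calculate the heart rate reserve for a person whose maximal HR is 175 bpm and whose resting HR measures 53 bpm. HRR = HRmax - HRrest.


HRmax = 175 bpm
HRrest = 53 bpm
HRR = 175 - 53 = 122 bpm

122 bpm


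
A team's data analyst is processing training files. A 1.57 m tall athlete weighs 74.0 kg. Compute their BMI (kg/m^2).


height^2 = 2.4649 m^2
BMI = 74.0 / 2.4649 = 30.02 kg/m^2

30.02 kg/m^2


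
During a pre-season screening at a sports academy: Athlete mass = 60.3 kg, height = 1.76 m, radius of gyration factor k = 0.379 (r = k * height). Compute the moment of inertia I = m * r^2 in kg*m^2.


r = k * height = 0.379 * 1.76 = 0.66704 m
r^2 = 0.66704^2 = 0.444942
I = 60.3 * 0.444942 = 26.83 kg*m^2

26.83 kg*m^2


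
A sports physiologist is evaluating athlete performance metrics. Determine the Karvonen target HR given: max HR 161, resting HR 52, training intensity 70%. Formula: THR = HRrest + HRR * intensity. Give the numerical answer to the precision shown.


HRR = HRmax - HRrest = 161 - 52 = 109
THR = 52 + 109 * 0.7
= 128.3 bpm

128.3 bpm


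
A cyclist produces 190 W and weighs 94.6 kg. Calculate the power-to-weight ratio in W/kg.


P/W = power / mass
= 190 / 94.6
= 2.008 W/kg

2.008 W/kg


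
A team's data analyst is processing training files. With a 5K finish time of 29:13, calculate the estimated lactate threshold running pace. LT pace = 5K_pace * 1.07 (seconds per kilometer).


Race duration = 1753 s for 5 km
Average pace = 1753 / 5 = 350.6 s/km
LT pace = 350.6 * 1.07
= 375.14 s/km

375.14 s/km


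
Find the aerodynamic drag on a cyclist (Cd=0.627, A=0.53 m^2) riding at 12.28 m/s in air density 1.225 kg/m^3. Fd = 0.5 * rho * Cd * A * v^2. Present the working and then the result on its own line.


Fd = 0.5 * 1.225 * 0.627 * 0.53 * 12.28^2
= 0.5 * 1.225 * 0.627 * 0.53 * 150.7984
= 30.693 N

30.693 N


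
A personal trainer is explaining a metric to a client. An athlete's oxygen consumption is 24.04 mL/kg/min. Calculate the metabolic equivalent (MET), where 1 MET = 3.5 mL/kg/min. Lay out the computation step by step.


MET = VO2 / 3.5
= 24.04 / 3.5
= 6.87 METs

6.87 METs


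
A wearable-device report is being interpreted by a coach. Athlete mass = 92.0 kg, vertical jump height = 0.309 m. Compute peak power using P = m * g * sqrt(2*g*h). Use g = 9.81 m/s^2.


sqrt(2 * 9.81 * 0.309) = sqrt(6.06258) = 2.462231 m/s
P = 92.0 * 9.81 * 2.462231
= 2222.21 W

2222.21 W


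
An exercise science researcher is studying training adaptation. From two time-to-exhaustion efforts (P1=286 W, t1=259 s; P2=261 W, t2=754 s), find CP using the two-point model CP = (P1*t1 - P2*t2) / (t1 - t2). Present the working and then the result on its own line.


Work in trial 1 = 74074 J
Work in trial 2 = 196794 J
Delta work = -122720 J
Delta time = -495 s
CP = -122720 / -495 = 247.92 W

247.92 W


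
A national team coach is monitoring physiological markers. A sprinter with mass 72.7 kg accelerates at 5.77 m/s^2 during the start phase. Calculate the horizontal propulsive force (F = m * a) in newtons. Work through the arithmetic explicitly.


F = m * a
= 72.7 * 5.77
= 419.48 N

419.48 N


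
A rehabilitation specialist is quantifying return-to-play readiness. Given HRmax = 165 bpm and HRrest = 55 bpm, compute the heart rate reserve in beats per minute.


Heart rate reserve = maximum HR minus resting HR
HRR = 165 - 55 = 110 bpm

110 bpm


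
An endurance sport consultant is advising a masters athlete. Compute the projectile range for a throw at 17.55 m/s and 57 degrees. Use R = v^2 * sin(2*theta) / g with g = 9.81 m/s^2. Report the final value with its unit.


Two times the angle = 114 degrees
sin(114) = 0.913545
R = 308.0025 * 0.913545 / 9.81 = 28.682 m

28.682 m


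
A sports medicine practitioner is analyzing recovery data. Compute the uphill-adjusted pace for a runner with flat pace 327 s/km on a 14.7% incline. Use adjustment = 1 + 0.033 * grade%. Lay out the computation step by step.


Adjustment factor = 1 + 0.033 * 14.7 = 1.4851
Grade-adjusted pace = 327 * 1.4851 = 485.63 s/km

485.63 s/km


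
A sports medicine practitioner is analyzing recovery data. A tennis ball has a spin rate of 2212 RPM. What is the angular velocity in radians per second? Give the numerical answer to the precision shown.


Convert RPM to rad/s: multiply by 2*pi and divide by 60
omega = 2212 * 2 * pi / 60
= 231.64 rad/s

231.64 rad/s


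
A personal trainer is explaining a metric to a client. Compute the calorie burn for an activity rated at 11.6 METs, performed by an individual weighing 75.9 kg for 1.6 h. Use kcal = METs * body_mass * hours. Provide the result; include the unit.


Product of METs and mass = 11.6 * 75.9 = 880.44
Total kcal = 880.44 * 1.6 = 1408.7 kcal

1408.7 kcal


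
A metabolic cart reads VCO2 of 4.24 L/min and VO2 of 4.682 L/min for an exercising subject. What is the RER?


RER = VCO2 / VO2 = 4.24 / 4.682 = 0.9056

0.9056


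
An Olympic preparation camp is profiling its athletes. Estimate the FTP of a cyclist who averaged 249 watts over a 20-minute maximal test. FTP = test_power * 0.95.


FTP = 249 * 0.95 = 236.55 W

236.55 W


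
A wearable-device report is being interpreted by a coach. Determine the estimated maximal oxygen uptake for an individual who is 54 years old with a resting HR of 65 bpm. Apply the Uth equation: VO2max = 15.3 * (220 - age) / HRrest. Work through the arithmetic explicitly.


HRmax = 220 - 54 = 166
VO2max = 15.3 * (166 / 65)
= 15.3 * 2.5538
= 39.07 mL/kg/min

39.07 mL/kg/min


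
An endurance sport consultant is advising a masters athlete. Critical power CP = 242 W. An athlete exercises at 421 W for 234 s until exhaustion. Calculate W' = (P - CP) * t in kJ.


P - CP = 421 - 242 = 179 W
W' = 179 * 234 = 41886 J
= 41886 / 1000 = 41.886 kJ

41.886 kJ


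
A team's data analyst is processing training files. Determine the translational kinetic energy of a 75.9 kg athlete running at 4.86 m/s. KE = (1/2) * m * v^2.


KE = 0.5 * m * v^2
= 0.5 * 75.9 * 4.86^2
= 0.5 * 75.9 * 23.6196
= 896.36 J

896.36 J


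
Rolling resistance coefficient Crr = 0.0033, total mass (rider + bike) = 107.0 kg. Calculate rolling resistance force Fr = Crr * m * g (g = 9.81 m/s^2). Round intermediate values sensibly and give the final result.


Fr = Crr * m * g
= 0.0033 * 107.0 * 9.81
= 3.464 N

3.464 N


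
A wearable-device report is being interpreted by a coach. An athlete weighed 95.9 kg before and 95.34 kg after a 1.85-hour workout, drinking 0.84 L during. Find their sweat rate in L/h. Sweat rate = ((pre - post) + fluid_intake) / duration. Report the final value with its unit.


Body mass change = 0.56 kg
Total sweat loss = 0.56 + 0.84 = 1.4 L
Rate = 1.4 / 1.85 = 0.757 L/h

0.757 L/h


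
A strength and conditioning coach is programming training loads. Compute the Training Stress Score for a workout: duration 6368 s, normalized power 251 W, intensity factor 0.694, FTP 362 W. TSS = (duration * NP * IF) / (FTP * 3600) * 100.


Product = 6368 * 251 * 0.694 = 1109267.392
Base = 362 * 3600 = 1303200
TSS = 1109267.392 / 1303200 * 100 = 85.12

85.12 TSS


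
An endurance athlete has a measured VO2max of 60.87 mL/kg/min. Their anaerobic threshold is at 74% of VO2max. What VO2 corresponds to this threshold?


Anaerobic threshold VO2 = VO2max * 74%
= 60.87 * 0.74
= 45.04 mL/kg/min

45.04 mL/kg/min


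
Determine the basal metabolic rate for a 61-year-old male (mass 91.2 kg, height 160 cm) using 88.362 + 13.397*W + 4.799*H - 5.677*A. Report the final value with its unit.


BMR = 88.362 + 13.397*91.2 + 4.799*160 - 5.677*61
= 1731.71 kcal/day

1731.71 kcal/day


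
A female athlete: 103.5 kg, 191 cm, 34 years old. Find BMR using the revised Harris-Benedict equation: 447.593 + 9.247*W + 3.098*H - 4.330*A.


Intercept = 447.593
Weight contribution = 9.247 * 103.5 = 957.0645
Height contribution = 3.098 * 191 = 591.718
Age contribution = 4.33 * 34 = 147.22
BMR = 447.593 + 957.0645 + 591.718 - 147.22
= 1849.16 kcal/day

1849.16 kcal/day


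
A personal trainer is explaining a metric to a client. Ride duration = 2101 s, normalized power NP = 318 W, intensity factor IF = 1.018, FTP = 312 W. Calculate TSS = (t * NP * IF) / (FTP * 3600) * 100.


Numerator = 2101 * 318 * 1.018 = 680144.124
Denominator = 312 * 3600 = 1123200
TSS = 680144.124 / 1123200 * 100
= 60.55

60.55 TSS


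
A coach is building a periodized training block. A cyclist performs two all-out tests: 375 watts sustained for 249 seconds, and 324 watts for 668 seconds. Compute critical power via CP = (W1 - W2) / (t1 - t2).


W1 = P1 * t1 = 375 * 249 = 93375 J
W2 = P2 * t2 = 324 * 668 = 216432 J
CP = (93375 - 216432) / (249 - 668)
= 293.69 W

293.69 W


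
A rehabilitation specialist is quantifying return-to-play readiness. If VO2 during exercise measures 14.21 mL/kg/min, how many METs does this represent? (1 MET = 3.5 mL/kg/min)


METs = VO2 / 3.5 = 14.21 / 3.5 = 4.06

4.06 METs


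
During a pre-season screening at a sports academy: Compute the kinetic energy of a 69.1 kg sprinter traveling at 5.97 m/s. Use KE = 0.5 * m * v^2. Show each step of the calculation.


Velocity squared = 35.6409
KE = 0.5 * 69.1 * 35.6409 = 1231.39 J

1231.39 J


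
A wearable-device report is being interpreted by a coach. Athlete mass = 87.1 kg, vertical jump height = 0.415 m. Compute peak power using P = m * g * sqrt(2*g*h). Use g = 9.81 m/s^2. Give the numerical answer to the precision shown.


sqrt(2 * 9.81 * 0.415) = sqrt(8.1423) = 2.853472 m/s
P = 87.1 * 9.81 * 2.853472
= 2438.15 W

2438.15 W
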